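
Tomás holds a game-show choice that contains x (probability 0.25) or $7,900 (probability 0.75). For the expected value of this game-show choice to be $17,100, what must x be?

x = $44,700

0.25·x + 0.75·7900 = 17100
0.25·x = 17100 − 5925 = 11175
x = 11175 / 0.25 = 44700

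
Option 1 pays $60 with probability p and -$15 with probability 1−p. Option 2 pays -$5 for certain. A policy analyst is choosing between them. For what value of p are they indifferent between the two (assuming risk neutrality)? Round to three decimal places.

p·60 + (1−p)·(-15) = -5
75p − 15 = -5
p = (-5 + 15) / 75

p = 0.133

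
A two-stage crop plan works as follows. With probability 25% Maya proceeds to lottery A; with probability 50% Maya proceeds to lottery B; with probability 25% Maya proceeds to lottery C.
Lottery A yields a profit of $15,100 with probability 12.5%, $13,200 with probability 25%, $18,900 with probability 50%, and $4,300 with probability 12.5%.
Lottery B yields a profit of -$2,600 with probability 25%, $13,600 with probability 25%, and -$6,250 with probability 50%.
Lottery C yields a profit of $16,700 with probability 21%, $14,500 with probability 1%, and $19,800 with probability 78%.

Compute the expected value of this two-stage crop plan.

$8,380.25

EV(A) = 0.125 × 15100 + 0.25 × 13200 + 0.5 × 18900 + 0.125 × 4300 = 1887.5 + 3300 + 9450 + 537.5 = 15175
EV(B) = 0.25 × (-2600) + 0.25 × 13600 + 0.5 × (-6250) = -650 + 3400 − 3125 = -375
EV(C) = 0.21 × 16700 + 0.01 × 14500 + 0.78 × 19800 = 3507 + 145 + 15444 = 19096
Overall = 0.25 × 15175 + 0.5 × (-375) + 0.25 × 19096 = 3793.75 − 187.5 + 4774 = 8380.25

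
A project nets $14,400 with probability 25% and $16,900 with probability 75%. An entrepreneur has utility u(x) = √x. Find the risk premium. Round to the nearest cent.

E[u] = 0.25·√14400 + 0.75·√16900 = 0.25·120 + 0.75·130 = 127.5
CE = (127.5)² = 16256.25
Risk premium = EV − CE = 16275 − 16256.25 = 18.75

$18.75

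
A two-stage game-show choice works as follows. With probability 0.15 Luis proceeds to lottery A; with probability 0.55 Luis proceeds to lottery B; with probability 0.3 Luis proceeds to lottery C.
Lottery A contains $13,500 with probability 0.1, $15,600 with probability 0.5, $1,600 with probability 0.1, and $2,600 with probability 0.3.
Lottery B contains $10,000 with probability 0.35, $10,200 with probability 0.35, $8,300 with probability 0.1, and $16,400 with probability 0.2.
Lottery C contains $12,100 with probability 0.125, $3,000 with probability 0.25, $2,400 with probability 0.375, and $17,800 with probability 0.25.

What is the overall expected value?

$9,946.25

EV(A) = 0.1 × 13500 + 0.5 × 15600 + 0.1 × 1600 + 0.3 × 2600 = 1350 + 7800 + 160 + 780 = 10090
EV(B) = 0.35 × 10000 + 0.35 × 10200 + 0.1 × 8300 + 0.2 × 16400 = 3500 + 3570 + 830 + 3280 = 11180
EV(C) = 0.125 × 12100 + 0.25 × 3000 + 0.375 × 2400 + 0.25 × 17800 = 1512.5 + 750 + 900 + 4450 = 7612.5
Overall = 0.15 × 10090 + 0.55 × 11180 + 0.3 × 7612.5 = 1513.5 + 6149 + 2283.75 = 9946.25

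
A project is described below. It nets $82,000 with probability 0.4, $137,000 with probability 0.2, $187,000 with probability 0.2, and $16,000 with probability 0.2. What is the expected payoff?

$100,800

EV = 0.4 × 82000 + 0.2 × 137000 + 0.2 × 187000 + 0.2 × 16000 = 32800 + 27400 + 37400 + 3200 = 100800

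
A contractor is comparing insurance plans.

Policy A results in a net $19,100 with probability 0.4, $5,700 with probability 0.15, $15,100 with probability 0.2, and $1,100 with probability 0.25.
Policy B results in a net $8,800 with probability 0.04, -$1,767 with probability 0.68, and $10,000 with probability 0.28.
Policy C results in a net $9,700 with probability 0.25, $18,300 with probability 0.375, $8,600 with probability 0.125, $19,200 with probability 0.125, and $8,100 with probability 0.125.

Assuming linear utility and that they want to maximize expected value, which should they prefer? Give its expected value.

Policy A = 0.4 × 19100 + 0.15 × 5700 + 0.2 × 15100 + 0.25 × 1100 = 7640 + 855 + 3020 + 275 = 11790
Policy B = 0.04 × 8800 + 0.68 × (-1767) + 0.28 × 10000 = 352 − 1201.56 + 2800 = 1950.44
Policy C = 0.25 × 9700 + 0.375 × 18300 + 0.125 × 8600 + 0.125 × 19200 + 0.125 × 8100 = 2425 + 6862.5 + 1075 + 2400 + 1012.5 = 13775

Policy C ($13,775)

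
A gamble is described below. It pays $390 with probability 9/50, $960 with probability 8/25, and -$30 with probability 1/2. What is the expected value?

EV = 9/50 × 390 + 8/25 × 960 + 1/2 × (-30) = 70.2 + 307.2 − 15 = 362.4

$362.40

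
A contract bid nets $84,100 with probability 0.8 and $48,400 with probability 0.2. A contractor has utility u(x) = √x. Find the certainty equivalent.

E[u] = 0.8·√84100 + 0.2·√48400 = 0.8·290 + 0.2·220 = 276
CE = (276)² = 76176

$76,176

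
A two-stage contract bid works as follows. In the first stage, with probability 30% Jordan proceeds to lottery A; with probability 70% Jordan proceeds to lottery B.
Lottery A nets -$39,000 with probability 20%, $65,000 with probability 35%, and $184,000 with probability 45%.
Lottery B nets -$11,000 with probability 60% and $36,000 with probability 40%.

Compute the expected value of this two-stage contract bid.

$34,785

EV(A) = 0.2 × (-39000) + 0.35 × 65000 + 0.45 × 184000 = -7800 + 22750 + 82800 = 97750
EV(B) = 0.6 × (-11000) + 0.4 × 36000 = -6600 + 14400 = 7800
Overall = 0.3 × 97750 + 0.7 × 7800 = 29325 + 5460 = 34785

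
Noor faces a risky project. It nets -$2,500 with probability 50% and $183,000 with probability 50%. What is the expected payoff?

$90,250

EV = 0.5 × (-2500) + 0.5 × 183000 = -1250 + 91500 = 90250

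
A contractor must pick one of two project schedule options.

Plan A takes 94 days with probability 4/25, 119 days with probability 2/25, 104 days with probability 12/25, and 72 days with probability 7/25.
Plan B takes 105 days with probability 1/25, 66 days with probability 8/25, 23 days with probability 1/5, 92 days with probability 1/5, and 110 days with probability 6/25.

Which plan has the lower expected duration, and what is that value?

Plan B (74.72 days)

Plan A = 4/25 × 94 + 2/25 × 119 + 12/25 × 104 + 7/25 × 72 = 15.04 + 9.52 + 49.92 + 20.16 = 94.64
Plan B = 1/25 × 105 + 8/25 × 66 + 1/5 × 23 + 1/5 × 92 + 6/25 × 110 = 4.2 + 21.12 + 4.6 + 18.4 + 26.4 = 74.72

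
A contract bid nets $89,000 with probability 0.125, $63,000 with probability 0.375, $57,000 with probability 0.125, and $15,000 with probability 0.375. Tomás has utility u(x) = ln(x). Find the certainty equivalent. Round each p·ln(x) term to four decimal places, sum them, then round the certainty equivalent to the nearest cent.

$37,926.30

E[u] = 0.125·ln(89000) + 0.375·ln(63000) + 0.125·ln(57000) + 0.375·ln(15000) = 1.4245 + 4.1441 + 1.3689 + 3.6059 = 10.5434
CE = e^10.5434 ≈ 37926.30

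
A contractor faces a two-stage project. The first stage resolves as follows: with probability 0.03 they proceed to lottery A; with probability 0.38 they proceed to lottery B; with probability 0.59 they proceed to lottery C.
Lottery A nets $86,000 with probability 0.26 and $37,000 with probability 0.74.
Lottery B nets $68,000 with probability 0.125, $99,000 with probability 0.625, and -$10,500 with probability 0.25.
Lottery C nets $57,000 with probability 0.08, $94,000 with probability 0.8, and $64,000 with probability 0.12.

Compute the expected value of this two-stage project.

EV(A) = 0.26 × 86000 + 0.74 × 37000 = 22360 + 27380 = 49740
EV(B) = 0.125 × 68000 + 0.625 × 99000 + 0.25 × (-10500) = 8500 + 61875 − 2625 = 67750
EV(C) = 0.08 × 57000 + 0.8 × 94000 + 0.12 × 64000 = 4560 + 75200 + 7680 = 87440
Overall = 0.03 × 49740 + 0.38 × 67750 + 0.59 × 87440 = 1492.2 + 25745 + 51589.6 = 78826.8

$78,826.80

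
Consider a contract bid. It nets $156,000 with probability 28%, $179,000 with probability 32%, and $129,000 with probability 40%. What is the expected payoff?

EV = 0.28 × 156000 + 0.32 × 179000 + 0.4 × 129000 = 43680 + 57280 + 51600 = 152560

$152,560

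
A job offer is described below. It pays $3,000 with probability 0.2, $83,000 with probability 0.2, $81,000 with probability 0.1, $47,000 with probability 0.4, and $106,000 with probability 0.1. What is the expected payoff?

EV = 0.2 × 3000 + 0.2 × 83000 + 0.1 × 81000 + 0.4 × 47000 + 0.1 × 106000 = 600 + 16600 + 8100 + 18800 + 10600 = 54700

$54,700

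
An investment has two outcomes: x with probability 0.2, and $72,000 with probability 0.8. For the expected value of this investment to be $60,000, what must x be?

x = $12,000

0.2·x + 0.8·72000 = 60000
0.2·x = 60000 − 57600 = 2400
x = 2400 / 0.2 = 12000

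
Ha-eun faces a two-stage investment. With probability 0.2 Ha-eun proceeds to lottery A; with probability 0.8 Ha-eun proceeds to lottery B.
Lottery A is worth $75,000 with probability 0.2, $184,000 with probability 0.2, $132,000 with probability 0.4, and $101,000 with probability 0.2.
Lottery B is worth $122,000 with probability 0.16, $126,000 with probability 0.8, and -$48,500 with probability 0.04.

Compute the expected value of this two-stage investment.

$119,664

EV(A) = 0.2 × 75000 + 0.2 × 184000 + 0.4 × 132000 + 0.2 × 101000 = 15000 + 36800 + 52800 + 20200 = 124800
EV(B) = 0.16 × 122000 + 0.8 × 126000 + 0.04 × (-48500) = 19520 + 100800 − 1940 = 118380
Overall = 0.2 × 124800 + 0.8 × 118380 = 24960 + 94704 = 119664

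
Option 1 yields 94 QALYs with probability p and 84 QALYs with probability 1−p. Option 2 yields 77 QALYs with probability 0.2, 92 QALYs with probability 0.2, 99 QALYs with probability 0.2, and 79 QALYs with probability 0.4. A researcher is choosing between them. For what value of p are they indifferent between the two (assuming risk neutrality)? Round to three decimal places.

EV(Option 2) = 0.2 × 77 + 0.2 × 92 + 0.2 × 99 + 0.4 × 79 = 15.4 + 18.4 + 19.8 + 31.6 = 85.2
p·94 + (1−p)·84 = 85.2
10p + 84 = 85.2
p = (85.2 − 84) / 10

p = 0.120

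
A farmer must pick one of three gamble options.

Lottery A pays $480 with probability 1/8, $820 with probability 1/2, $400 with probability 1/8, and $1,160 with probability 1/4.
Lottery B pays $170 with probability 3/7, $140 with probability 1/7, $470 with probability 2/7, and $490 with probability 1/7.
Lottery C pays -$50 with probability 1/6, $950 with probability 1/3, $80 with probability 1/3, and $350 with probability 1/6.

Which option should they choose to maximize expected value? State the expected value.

Lottery A ($810)

Lottery A = 1/8 × 480 + 1/2 × 820 + 1/8 × 400 + 1/4 × 1160 = 60 + 410 + 50 + 290 = 810
Lottery B = 3/7 × 170 + 1/7 × 140 + 2/7 × 470 + 1/7 × 490 = 72.8571 + 20 + 134.2857 + 70 = 297.1429
Lottery C = 1/6 × (-50) + 1/3 × 950 + 1/3 × 80 + 1/6 × 350 = -8.3333 + 316.6667 + 26.6667 + 58.3333 = 393.3333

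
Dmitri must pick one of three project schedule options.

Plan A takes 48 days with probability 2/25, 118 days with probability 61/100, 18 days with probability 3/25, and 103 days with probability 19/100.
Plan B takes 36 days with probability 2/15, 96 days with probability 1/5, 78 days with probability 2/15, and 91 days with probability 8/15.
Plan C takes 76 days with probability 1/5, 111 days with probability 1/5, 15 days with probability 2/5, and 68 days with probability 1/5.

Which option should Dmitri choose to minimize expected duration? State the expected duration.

Plan C (57 days)

Plan A = 2/25 × 48 + 61/100 × 118 + 3/25 × 18 + 19/100 × 103 = 3.84 + 71.98 + 2.16 + 19.57 = 97.55
Plan B = 2/15 × 36 + 1/5 × 96 + 2/15 × 78 + 8/15 × 91 = 4.8 + 19.2 + 10.4 + 48.5333 = 82.9333
Plan C = 1/5 × 76 + 1/5 × 111 + 2/5 × 15 + 1/5 × 68 = 15.2 + 22.2 + 6 + 13.6 = 57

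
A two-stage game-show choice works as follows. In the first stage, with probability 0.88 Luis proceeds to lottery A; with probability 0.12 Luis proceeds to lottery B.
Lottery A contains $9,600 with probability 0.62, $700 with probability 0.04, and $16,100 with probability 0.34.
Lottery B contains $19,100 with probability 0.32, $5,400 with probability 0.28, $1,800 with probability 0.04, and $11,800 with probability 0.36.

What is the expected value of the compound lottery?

$11,512.80

EV(A) = 0.62 × 9600 + 0.04 × 700 + 0.34 × 16100 = 5952 + 28 + 5474 = 11454
EV(B) = 0.32 × 19100 + 0.28 × 5400 + 0.04 × 1800 + 0.36 × 11800 = 6112 + 1512 + 72 + 4248 = 11944
Overall = 0.88 × 11454 + 0.12 × 11944 = 10079.52 + 1433.28 = 11512.8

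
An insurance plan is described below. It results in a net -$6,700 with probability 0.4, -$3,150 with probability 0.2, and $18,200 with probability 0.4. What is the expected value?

$3,970

EV = 0.4 × (-6700) + 0.2 × (-3150) + 0.4 × 18200 = -2680 − 630 + 7280 = 3970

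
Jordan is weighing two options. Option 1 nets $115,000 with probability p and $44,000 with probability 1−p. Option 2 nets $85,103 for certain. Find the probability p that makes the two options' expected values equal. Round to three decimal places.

p·115000 + (1−p)·44000 = 85103
71000p + 44000 = 85103
p = (85103 − 44000) / 71000

p = 0.579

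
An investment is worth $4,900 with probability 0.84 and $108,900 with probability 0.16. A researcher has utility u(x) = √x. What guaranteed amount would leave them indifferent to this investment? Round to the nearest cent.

E[u] = 0.84·√4900 + 0.16·√108900 = 0.84·70 + 0.16·330 = 111.6
CE = (111.6)² = 12454.56

$12,454.56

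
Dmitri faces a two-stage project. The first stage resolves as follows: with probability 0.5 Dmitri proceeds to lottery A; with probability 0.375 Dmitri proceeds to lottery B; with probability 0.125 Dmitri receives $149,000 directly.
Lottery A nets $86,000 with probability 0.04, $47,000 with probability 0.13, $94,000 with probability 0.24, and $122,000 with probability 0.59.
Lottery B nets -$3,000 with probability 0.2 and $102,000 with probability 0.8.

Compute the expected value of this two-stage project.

$101,045

EV(A) = 0.04 × 86000 + 0.13 × 47000 + 0.24 × 94000 + 0.59 × 122000 = 3440 + 6110 + 22560 + 71980 = 104090
EV(B) = 0.2 × (-3000) + 0.8 × 102000 = -600 + 81600 = 81000
Branch C: 149000 (certain)
Overall = 0.5 × 104090 + 0.375 × 81000 + 0.125 × 149000 = 52045 + 30375 + 18625 = 101045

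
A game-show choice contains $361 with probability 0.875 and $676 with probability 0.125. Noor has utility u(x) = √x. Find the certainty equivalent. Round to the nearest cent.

E[u] = 0.875·√361 + 0.125·√676 = 0.875·19 + 0.125·26 = 19.875
CE = (19.875)² = 395.015625

$395.02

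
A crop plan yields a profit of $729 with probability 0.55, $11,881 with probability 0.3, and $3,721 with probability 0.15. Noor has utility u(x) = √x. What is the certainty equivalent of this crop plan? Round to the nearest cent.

$3,214.89

E[u] = 0.55·√729 + 0.3·√11881 + 0.15·√3721 = 0.55·27 + 0.3·109 + 0.15·61 = 56.7
CE = (56.7)² = 3214.89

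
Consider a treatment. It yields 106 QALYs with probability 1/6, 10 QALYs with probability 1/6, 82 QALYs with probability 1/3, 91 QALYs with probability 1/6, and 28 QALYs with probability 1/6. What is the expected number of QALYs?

EV = 1/6 × 106 + 1/6 × 10 + 1/3 × 82 + 1/6 × 91 + 1/6 × 28 = 17.6667 + 1.6667 + 27.3333 + 15.1667 + 4.6667 = 66.5

66.5 QALYs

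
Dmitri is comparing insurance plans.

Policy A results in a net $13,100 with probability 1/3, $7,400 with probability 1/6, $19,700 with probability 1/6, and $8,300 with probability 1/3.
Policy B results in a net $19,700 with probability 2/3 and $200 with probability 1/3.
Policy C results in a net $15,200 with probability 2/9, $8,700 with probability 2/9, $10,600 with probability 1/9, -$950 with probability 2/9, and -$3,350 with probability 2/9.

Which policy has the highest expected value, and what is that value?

Policy B ($13,200)

Policy A = 1/3 × 13100 + 1/6 × 7400 + 1/6 × 19700 + 1/3 × 8300 = 4366.6667 + 1233.3333 + 3283.3333 + 2766.6667 = 11650
Policy B = 2/3 × 19700 + 1/3 × 200 = 13133.3333 + 66.6667 = 13200
Policy C = 2/9 × 15200 + 2/9 × 8700 + 1/9 × 10600 + 2/9 × (-950) + 2/9 × (-3350) = 3377.7778 + 1933.3333 + 1177.7778 − 211.1111 − 744.4444 = 5533.3333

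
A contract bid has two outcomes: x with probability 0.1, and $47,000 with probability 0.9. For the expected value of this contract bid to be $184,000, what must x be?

x = $1,417,000

0.1·x + 0.9·47000 = 184000
0.1·x = 184000 − 42300 = 141700
x = 141700 / 0.1 = 1417000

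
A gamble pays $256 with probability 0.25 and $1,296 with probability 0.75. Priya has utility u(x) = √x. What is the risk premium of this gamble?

E[u] = 0.25·√256 + 0.75·√1296 = 0.25·16 + 0.75·36 = 31
CE = (31)² = 961
Risk premium = EV − CE = 1036 − 961 = 75

$75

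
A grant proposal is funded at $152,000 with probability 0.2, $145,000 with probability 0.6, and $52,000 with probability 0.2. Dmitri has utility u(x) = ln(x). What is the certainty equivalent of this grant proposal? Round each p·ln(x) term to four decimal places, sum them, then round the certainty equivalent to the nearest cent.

$119,228.85

E[u] = 0.2·ln(152000) + 0.6·ln(145000) + 0.2·ln(52000) = 2.3863 + 7.1307 + 2.1718 = 11.6888
CE = e^11.6888 ≈ 119228.85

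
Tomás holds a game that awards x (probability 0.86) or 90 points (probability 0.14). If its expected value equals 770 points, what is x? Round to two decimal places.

x = 880.70 points

0.86·x + 0.14·90 = 770
0.86·x = 770 − 12.6 = 757.4
x = 757.4 / 0.86 = 880.6977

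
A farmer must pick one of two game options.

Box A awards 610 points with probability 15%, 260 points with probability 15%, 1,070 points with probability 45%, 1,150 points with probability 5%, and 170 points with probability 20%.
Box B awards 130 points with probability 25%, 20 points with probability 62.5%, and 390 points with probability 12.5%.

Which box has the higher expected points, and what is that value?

Box A = 0.15 × 610 + 0.15 × 260 + 0.45 × 1070 + 0.05 × 1150 + 0.2 × 170 = 91.5 + 39 + 481.5 + 57.5 + 34 = 703.5
Box B = 0.25 × 130 + 0.625 × 20 + 0.125 × 390 = 32.5 + 12.5 + 48.75 = 93.75

Box A (703.5 points)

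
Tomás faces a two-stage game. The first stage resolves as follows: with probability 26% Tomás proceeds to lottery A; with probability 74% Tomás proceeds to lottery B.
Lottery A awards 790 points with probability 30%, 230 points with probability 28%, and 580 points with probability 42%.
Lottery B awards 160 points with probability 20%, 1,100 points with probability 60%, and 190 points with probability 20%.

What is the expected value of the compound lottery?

EV(A) = 0.3 × 790 + 0.28 × 230 + 0.42 × 580 = 237 + 64.4 + 243.6 = 545
EV(B) = 0.2 × 160 + 0.6 × 1100 + 0.2 × 190 = 32 + 660 + 38 = 730
Overall = 0.26 × 545 + 0.74 × 730 = 141.7 + 540.2 = 681.9

681.9 points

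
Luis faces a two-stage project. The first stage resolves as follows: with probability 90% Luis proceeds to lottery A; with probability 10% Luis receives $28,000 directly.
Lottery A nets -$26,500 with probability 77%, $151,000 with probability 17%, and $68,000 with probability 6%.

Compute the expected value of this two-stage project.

$11,210.50

EV(A) = 0.77 × (-26500) + 0.17 × 151000 + 0.06 × 68000 = -20405 + 25670 + 4080 = 9345
Branch B: 28000 (certain)
Overall = 0.9 × 9345 + 0.1 × 28000 = 8410.5 + 2800 = 11210.5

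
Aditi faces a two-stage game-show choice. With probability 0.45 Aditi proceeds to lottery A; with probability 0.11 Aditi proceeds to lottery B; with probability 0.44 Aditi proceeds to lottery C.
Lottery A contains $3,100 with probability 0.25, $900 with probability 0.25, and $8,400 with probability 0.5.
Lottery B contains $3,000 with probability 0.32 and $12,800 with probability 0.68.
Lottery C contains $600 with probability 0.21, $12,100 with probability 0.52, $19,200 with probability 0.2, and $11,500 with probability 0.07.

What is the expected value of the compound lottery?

$8,270.76

EV(A) = 0.25 × 3100 + 0.25 × 900 + 0.5 × 8400 = 775 + 225 + 4200 = 5200
EV(B) = 0.32 × 3000 + 0.68 × 12800 = 960 + 8704 = 9664
EV(C) = 0.21 × 600 + 0.52 × 12100 + 0.2 × 19200 + 0.07 × 11500 = 126 + 6292 + 3840 + 805 = 11063
Overall = 0.45 × 5200 + 0.11 × 9664 + 0.44 × 11063 = 2340 + 1063.04 + 4867.72 = 8270.76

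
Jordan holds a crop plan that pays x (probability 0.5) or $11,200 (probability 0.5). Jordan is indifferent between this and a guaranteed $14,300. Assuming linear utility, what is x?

0.5·x + 0.5·11200 = 14300
0.5·x = 14300 − 5600 = 8700
x = 8700 / 0.5 = 17400

x = $17,400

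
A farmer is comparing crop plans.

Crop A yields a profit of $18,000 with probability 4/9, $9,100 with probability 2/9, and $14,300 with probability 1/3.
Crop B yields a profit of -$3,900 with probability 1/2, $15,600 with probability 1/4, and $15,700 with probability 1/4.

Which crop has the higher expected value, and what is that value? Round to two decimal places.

Crop A ($14,788.89)

Crop A = 4/9 × 18000 + 2/9 × 9100 + 1/3 × 14300 = 8000 + 2022.2222 + 4766.6667 = 14788.8889
Crop B = 1/2 × (-3900) + 1/4 × 15600 + 1/4 × 15700 = -1950 + 3900 + 3925 = 5875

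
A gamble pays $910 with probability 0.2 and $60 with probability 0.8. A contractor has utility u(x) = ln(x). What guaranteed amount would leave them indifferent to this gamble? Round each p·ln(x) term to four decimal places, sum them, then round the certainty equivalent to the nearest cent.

$103.36

E[u] = 0.2·ln(910) + 0.8·ln(60) = 1.3627 + 3.2755 = 4.6382
CE = e^4.6382 ≈ 103.36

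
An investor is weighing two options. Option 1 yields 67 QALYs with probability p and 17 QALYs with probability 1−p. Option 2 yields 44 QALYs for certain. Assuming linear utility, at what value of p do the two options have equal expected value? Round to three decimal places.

p = 0.540

p·67 + (1−p)·17 = 44
50p + 17 = 44
p = (44 − 17) / 50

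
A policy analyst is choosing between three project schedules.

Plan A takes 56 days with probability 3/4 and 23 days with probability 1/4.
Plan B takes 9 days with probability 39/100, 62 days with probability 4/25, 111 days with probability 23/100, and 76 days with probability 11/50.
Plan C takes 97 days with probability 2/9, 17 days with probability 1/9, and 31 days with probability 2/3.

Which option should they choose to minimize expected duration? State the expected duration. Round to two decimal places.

Plan A = 3/4 × 56 + 1/4 × 23 = 42 + 5.75 = 47.75
Plan B = 39/100 × 9 + 4/25 × 62 + 23/100 × 111 + 11/50 × 76 = 3.51 + 9.92 + 25.53 + 16.72 = 55.68
Plan C = 2/9 × 97 + 1/9 × 17 + 2/3 × 31 = 21.5556 + 1.8889 + 20.6667 = 44.1111

Plan C (44.11 days)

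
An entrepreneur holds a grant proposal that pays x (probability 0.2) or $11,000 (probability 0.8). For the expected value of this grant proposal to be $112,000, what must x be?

x = $516,000

0.2·x + 0.8·11000 = 112000
0.2·x = 112000 − 8800 = 103200
x = 103200 / 0.2 = 516000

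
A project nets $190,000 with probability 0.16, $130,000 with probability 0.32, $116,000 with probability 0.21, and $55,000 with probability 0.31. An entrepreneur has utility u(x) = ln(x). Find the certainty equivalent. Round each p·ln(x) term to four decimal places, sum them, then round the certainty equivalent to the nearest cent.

$103,311.09

E[u] = 0.16·ln(190000) + 0.32·ln(130000) + 0.21·ln(116000) + 0.31·ln(55000) = 1.9448 + 3.7681 + 2.4489 + 3.3837 = 11.5455
CE = e^11.5455 ≈ 103311.09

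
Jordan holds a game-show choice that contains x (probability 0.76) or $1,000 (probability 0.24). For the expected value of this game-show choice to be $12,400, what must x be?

0.76·x + 0.24·1000 = 12400
0.76·x = 12400 − 240 = 12160
x = 12160 / 0.76 = 16000

x = $16,000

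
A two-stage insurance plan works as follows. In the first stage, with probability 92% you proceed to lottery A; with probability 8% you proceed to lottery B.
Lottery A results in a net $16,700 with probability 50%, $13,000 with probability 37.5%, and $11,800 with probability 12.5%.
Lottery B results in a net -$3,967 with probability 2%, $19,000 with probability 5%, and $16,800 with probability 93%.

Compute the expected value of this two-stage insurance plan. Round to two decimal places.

EV(A) = 0.5 × 16700 + 0.375 × 13000 + 0.125 × 11800 = 8350 + 4875 + 1475 = 14700
EV(B) = 0.02 × (-3967) + 0.05 × 19000 + 0.93 × 16800 = -79.34 + 950 + 15624 = 16494.66
Overall = 0.92 × 14700 + 0.08 × 16494.66 = 13524 + 1319.5728 = 14843.5728

$14,843.57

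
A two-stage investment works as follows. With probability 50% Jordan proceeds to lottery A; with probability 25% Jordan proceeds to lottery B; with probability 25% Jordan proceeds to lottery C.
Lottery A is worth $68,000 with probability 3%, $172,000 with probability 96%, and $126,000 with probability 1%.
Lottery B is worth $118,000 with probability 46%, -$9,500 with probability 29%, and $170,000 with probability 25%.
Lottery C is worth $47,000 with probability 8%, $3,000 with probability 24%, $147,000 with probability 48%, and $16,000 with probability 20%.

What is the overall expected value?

EV(A) = 0.03 × 68000 + 0.96 × 172000 + 0.01 × 126000 = 2040 + 165120 + 1260 = 168420
EV(B) = 0.46 × 118000 + 0.29 × (-9500) + 0.25 × 170000 = 54280 − 2755 + 42500 = 94025
EV(C) = 0.08 × 47000 + 0.24 × 3000 + 0.48 × 147000 + 0.2 × 16000 = 3760 + 720 + 70560 + 3200 = 78240
Overall = 0.5 × 168420 + 0.25 × 94025 + 0.25 × 78240 = 84210 + 23506.25 + 19560 = 127276.25

$127,276.25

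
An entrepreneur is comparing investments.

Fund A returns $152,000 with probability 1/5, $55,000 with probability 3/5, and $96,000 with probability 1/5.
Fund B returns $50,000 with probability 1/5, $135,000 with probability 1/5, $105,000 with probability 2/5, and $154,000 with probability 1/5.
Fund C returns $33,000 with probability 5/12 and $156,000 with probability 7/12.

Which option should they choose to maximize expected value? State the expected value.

Fund B ($109,800)

Fund A = 1/5 × 152000 + 3/5 × 55000 + 1/5 × 96000 = 30400 + 33000 + 19200 = 82600
Fund B = 1/5 × 50000 + 1/5 × 135000 + 2/5 × 105000 + 1/5 × 154000 = 10000 + 27000 + 42000 + 30800 = 109800
Fund C = 5/12 × 33000 + 7/12 × 156000 = 13750 + 91000 = 104750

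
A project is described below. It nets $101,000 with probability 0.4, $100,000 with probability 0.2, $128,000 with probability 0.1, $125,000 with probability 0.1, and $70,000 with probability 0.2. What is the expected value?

EV = 0.4 × 101000 + 0.2 × 100000 + 0.1 × 128000 + 0.1 × 125000 + 0.2 × 70000 = 40400 + 20000 + 12800 + 12500 + 14000 = 99700

$99,700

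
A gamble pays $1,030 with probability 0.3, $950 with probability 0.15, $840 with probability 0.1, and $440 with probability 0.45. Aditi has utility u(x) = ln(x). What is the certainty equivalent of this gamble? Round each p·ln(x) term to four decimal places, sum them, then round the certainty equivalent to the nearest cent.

E[u] = 0.3·ln(1030) + 0.15·ln(950) + 0.1·ln(840) + 0.45·ln(440) = 2.0812 + 1.0285 + 0.6733 + 2.7390 = 6.5220
CE = e^6.5220 ≈ 679.94

$679.94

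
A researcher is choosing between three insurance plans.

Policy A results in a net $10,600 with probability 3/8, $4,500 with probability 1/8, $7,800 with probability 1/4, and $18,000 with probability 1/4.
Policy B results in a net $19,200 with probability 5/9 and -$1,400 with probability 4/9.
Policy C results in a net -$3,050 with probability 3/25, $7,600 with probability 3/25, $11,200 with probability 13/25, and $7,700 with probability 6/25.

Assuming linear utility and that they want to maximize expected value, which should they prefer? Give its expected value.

Policy A = 3/8 × 10600 + 1/8 × 4500 + 1/4 × 7800 + 1/4 × 18000 = 3975 + 562.5 + 1950 + 4500 = 10987.5
Policy B = 5/9 × 19200 + 4/9 × (-1400) = 10666.6667 − 622.2222 = 10044.4444
Policy C = 3/25 × (-3050) + 3/25 × 7600 + 13/25 × 11200 + 6/25 × 7700 = -366 + 912 + 5824 + 1848 = 8218

Policy A ($10,987.50)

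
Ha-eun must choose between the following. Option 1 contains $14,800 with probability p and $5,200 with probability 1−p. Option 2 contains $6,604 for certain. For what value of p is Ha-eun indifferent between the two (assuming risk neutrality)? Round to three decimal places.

p = 0.146

p·14800 + (1−p)·5200 = 6604
9600p + 5200 = 6604
p = (6604 − 5200) / 9600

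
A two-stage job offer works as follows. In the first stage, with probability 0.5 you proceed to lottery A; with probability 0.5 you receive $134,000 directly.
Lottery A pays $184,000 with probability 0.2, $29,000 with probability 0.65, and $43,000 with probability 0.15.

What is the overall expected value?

EV(A) = 0.2 × 184000 + 0.65 × 29000 + 0.15 × 43000 = 36800 + 18850 + 6450 = 62100
Branch B: 134000 (certain)
Overall = 0.5 × 62100 + 0.5 × 134000 = 31050 + 67000 = 98050

$98,050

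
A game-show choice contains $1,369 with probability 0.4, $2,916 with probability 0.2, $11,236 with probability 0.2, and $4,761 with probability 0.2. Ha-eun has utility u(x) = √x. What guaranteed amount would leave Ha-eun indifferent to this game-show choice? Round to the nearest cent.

$3,672.36

E[u] = 0.4·√1369 + 0.2·√2916 + 0.2·√11236 + 0.2·√4761 = 0.4·37 + 0.2·54 + 0.2·106 + 0.2·69 = 60.6
CE = (60.6)² = 3672.36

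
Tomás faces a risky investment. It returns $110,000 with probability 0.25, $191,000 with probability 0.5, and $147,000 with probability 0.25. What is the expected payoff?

$159,750

EV = 0.25 × 110000 + 0.5 × 191000 + 0.25 × 147000 = 27500 + 95500 + 36750 = 159750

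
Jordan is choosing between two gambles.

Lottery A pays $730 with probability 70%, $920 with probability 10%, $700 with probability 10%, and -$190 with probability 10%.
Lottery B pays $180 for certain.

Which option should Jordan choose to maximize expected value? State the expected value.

Lottery A ($654)

Lottery A = 0.7 × 730 + 0.1 × 920 + 0.1 × 700 + 0.1 × (-190) = 511 + 92 + 70 − 19 = 654
Lottery B: 180 (certain)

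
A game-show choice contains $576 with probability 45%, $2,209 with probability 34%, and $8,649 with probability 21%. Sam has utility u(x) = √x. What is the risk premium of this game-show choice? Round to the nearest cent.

$681.93

E[u] = 0.45·√576 + 0.34·√2209 + 0.21·√8649 = 0.45·24 + 0.34·47 + 0.21·93 = 46.31
CE = (46.31)² = 2144.6161
Risk premium = EV − CE = 2826.55 − 2144.6161 = 681.9339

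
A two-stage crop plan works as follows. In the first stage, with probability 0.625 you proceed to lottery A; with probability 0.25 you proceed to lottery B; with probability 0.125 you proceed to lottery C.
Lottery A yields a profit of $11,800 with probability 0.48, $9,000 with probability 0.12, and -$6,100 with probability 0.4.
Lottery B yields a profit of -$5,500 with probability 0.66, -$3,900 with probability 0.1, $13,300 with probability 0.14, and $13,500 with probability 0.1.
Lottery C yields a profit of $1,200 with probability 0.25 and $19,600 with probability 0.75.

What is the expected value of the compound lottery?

EV(A) = 0.48 × 11800 + 0.12 × 9000 + 0.4 × (-6100) = 5664 + 1080 − 2440 = 4304
EV(B) = 0.66 × (-5500) + 0.1 × (-3900) + 0.14 × 13300 + 0.1 × 13500 = -3630 − 390 + 1862 + 1350 = -808
EV(C) = 0.25 × 1200 + 0.75 × 19600 = 300 + 14700 = 15000
Overall = 0.625 × 4304 + 0.25 × (-808) + 0.125 × 15000 = 2690 − 202 + 1875 = 4363

$4,363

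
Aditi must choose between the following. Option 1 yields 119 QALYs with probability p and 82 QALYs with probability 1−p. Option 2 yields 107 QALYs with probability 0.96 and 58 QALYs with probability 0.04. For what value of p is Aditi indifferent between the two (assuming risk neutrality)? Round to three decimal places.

p = 0.623

EV(Option 2) = 0.96 × 107 + 0.04 × 58 = 102.72 + 2.32 = 105.04
p·119 + (1−p)·82 = 105.04
37p + 82 = 105.04
p = (105.04 − 82) / 37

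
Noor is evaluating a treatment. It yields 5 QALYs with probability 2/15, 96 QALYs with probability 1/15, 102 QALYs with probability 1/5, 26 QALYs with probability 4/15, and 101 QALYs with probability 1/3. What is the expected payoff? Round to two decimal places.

68.07 QALYs

EV = 2/15 × 5 + 1/15 × 96 + 1/5 × 102 + 4/15 × 26 + 1/3 × 101 = 0.6667 + 6.4 + 20.4 + 6.9333 + 33.6667 = 68.0667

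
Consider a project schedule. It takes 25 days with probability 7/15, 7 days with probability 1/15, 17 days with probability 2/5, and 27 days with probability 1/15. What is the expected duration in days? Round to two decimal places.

20.73 days

EV = 7/15 × 25 + 1/15 × 7 + 2/5 × 17 + 1/15 × 27 = 11.6667 + 0.4667 + 6.8 + 1.8 = 20.7333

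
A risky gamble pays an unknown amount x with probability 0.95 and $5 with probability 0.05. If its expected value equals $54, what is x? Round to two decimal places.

0.95·x + 0.05·5 = 54
0.95·x = 54 − 0.25 = 53.75
x = 53.75 / 0.95 = 56.5789

x = $56.58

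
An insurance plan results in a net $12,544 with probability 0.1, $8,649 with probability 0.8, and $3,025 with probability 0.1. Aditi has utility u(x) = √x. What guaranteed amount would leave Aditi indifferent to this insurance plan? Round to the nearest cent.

E[u] = 0.1·√12544 + 0.8·√8649 + 0.1·√3025 = 0.1·112 + 0.8·93 + 0.1·55 = 91.1
CE = (91.1)² = 8299.21

$8,299.21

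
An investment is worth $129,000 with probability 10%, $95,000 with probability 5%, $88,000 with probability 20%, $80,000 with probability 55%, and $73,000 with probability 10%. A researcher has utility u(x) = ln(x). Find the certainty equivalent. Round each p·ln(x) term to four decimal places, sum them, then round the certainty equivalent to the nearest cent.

E[u] = 0.1·ln(129000) + 0.05·ln(95000) + 0.2·ln(88000) + 0.55·ln(80000) + 0.1·ln(73000) = 1.1768 + 0.5731 + 2.2770 + 6.2094 + 1.1198 = 11.3561
CE = e^11.3561 ≈ 85485.32

$85,485.32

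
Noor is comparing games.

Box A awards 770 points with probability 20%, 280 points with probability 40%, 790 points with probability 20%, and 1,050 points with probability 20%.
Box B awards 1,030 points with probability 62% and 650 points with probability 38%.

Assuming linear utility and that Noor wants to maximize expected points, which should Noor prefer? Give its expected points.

Box A = 0.2 × 770 + 0.4 × 280 + 0.2 × 790 + 0.2 × 1050 = 154 + 112 + 158 + 210 = 634
Box B = 0.62 × 1030 + 0.38 × 650 = 638.6 + 247 = 885.6

Box B (885.6 points)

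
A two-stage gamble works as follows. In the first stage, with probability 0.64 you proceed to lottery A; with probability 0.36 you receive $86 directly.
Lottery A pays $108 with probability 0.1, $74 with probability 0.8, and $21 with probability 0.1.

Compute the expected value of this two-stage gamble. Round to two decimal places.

EV(A) = 0.1 × 108 + 0.8 × 74 + 0.1 × 21 = 10.8 + 59.2 + 2.1 = 72.1
Branch B: 86 (certain)
Overall = 0.64 × 72.1 + 0.36 × 86 = 46.144 + 30.96 = 77.104

$77.10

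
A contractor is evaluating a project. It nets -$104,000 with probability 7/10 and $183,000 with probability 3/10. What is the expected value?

EV = 7/10 × (-104000) + 3/10 × 183000 = -72800 + 54900 = -17900

-$17,900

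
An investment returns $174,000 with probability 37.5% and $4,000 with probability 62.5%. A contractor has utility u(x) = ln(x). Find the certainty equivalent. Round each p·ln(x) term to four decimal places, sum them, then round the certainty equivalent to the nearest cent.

$16,463.48

E[u] = 0.375·ln(174000) + 0.625·ln(4000) = 4.5251 + 5.1838 = 9.7089
CE = e^9.7089 ≈ 16463.48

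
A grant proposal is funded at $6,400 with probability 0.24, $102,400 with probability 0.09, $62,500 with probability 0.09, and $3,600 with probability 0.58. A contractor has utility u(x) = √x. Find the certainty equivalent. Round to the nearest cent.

E[u] = 0.24·√6400 + 0.09·√102400 + 0.09·√62500 + 0.58·√3600 = 0.24·80 + 0.09·320 + 0.09·250 + 0.58·60 = 105.3
CE = (105.3)² = 11088.09

$11,088.09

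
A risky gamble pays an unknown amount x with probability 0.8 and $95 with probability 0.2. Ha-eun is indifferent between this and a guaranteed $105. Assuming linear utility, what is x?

x = $107.50

0.8·x + 0.2·95 = 105
0.8·x = 105 − 19 = 86
x = 86 / 0.8 = 107.5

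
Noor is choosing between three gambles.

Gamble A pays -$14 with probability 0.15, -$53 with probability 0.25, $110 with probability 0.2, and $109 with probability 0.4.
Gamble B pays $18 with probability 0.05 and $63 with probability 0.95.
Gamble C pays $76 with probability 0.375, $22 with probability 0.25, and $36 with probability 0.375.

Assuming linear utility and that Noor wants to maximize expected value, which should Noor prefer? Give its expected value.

Gamble B ($60.75)

Gamble A = 0.15 × (-14) + 0.25 × (-53) + 0.2 × 110 + 0.4 × 109 = -2.1 − 13.25 + 22 + 43.6 = 50.25
Gamble B = 0.05 × 18 + 0.95 × 63 = 0.9 + 59.85 = 60.75
Gamble C = 0.375 × 76 + 0.25 × 22 + 0.375 × 36 = 28.5 + 5.5 + 13.5 = 47.5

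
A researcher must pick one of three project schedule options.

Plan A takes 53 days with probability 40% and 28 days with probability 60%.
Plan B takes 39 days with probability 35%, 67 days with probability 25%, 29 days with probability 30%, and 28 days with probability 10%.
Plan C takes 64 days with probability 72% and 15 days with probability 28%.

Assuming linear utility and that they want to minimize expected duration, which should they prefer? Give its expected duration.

Plan A (38 days)

Plan A = 0.4 × 53 + 0.6 × 28 = 21.2 + 16.8 = 38
Plan B = 0.35 × 39 + 0.25 × 67 + 0.3 × 29 + 0.1 × 28 = 13.65 + 16.75 + 8.7 + 2.8 = 41.9
Plan C = 0.72 × 64 + 0.28 × 15 = 46.08 + 4.2 = 50.28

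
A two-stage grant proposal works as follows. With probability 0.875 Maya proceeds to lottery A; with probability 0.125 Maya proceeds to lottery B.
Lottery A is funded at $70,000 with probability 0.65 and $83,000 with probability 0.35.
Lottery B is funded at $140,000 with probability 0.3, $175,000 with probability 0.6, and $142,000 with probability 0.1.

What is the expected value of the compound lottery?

$85,381.25

EV(A) = 0.65 × 70000 + 0.35 × 83000 = 45500 + 29050 = 74550
EV(B) = 0.3 × 140000 + 0.6 × 175000 + 0.1 × 142000 = 42000 + 105000 + 14200 = 161200
Overall = 0.875 × 74550 + 0.125 × 161200 = 65231.25 + 20150 = 85381.25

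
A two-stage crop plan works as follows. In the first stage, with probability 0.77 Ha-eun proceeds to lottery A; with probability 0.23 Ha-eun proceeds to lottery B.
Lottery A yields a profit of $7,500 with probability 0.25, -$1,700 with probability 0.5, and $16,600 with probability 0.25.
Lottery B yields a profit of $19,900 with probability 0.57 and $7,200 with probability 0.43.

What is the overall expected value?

$7,305.72

EV(A) = 0.25 × 7500 + 0.5 × (-1700) + 0.25 × 16600 = 1875 − 850 + 4150 = 5175
EV(B) = 0.57 × 19900 + 0.43 × 7200 = 11343 + 3096 = 14439
Overall = 0.77 × 5175 + 0.23 × 14439 = 3984.75 + 3320.97 = 7305.72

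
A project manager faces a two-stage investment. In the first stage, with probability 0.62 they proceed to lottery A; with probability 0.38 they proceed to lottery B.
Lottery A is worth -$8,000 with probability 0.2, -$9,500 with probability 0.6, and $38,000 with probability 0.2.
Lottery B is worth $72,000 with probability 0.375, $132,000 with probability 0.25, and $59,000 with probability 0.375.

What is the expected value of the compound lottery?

EV(A) = 0.2 × (-8000) + 0.6 × (-9500) + 0.2 × 38000 = -1600 − 5700 + 7600 = 300
EV(B) = 0.375 × 72000 + 0.25 × 132000 + 0.375 × 59000 = 27000 + 33000 + 22125 = 82125
Overall = 0.62 × 300 + 0.38 × 82125 = 186 + 31207.5 = 31393.5

$31,393.50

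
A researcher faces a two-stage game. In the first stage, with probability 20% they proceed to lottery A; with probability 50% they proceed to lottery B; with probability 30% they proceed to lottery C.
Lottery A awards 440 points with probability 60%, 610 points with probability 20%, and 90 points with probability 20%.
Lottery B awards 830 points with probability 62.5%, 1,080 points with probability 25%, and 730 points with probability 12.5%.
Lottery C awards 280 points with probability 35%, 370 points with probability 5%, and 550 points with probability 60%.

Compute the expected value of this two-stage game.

654.75 points

EV(A) = 0.6 × 440 + 0.2 × 610 + 0.2 × 90 = 264 + 122 + 18 = 404
EV(B) = 0.625 × 830 + 0.25 × 1080 + 0.125 × 730 = 518.75 + 270 + 91.25 = 880
EV(C) = 0.35 × 280 + 0.05 × 370 + 0.6 × 550 = 98 + 18.5 + 330 = 446.5
Overall = 0.2 × 404 + 0.5 × 880 + 0.3 × 446.5 = 80.8 + 440 + 133.95 = 654.75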